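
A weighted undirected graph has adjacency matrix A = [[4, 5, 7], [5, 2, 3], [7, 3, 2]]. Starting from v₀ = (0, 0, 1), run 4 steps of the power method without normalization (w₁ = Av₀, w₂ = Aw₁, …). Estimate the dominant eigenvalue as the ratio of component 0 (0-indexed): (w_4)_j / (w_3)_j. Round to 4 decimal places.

w1 = Av₀ = (4·0 + 5·0 + 7·1; 5·0 + 2·0 + 3·1; 7·0 + 3·0 + 2·1) = (7, 3, 2)
w2 = Aw1 = (4·7 + 5·3 + 7·2; 5·7 + 2·3 + 3·2; 7·7 + 3·3 + 2·2) = (57, 47, 62)
w3 = Aw2 = (897, 565, 664)
w4 = Aw3 = (11061, 7607, 9302)
Ratio at component: 11061 / 897 = 12.3311

12.3311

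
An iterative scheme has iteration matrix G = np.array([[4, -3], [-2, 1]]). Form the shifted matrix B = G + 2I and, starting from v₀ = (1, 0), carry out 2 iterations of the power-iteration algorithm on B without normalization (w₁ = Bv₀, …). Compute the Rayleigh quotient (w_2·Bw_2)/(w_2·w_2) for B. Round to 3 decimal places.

μ ≈ 7.345

B = G + 2I has rows (6, -3); (-2, 3)
w1 = Bv₀ = (6·1 + (-3)·0; (-2)·1 + 3·0) = (6, -2)
w2 = Bw1 = (6·6 + (-3)·(-2); (-2)·6 + 3·(-2)) = (42, -18)
Bw2 = (306, -138)
w2·Bw2 = 15336; w2·w2 = 2088; μ ≈ 15336/2088 = 7.345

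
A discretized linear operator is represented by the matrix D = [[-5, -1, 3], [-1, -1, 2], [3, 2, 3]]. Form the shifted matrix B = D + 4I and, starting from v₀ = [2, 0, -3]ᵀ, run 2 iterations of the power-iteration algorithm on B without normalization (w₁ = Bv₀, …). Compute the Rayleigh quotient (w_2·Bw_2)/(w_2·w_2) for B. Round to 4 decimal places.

B = D + 4I has rows (-1, -1, 3); (-1, 3, 2); (3, 2, 7)
w1 = Bv₀ = (-11, -8, -15)
w2 = Bw1 = (-26, -43, -154)
Bw2 = (-393, -411, -1242)
w2·Bw2 = 219159; w2·w2 = 26241; μ ≈ 219159/26241 = 8.3518

8.3518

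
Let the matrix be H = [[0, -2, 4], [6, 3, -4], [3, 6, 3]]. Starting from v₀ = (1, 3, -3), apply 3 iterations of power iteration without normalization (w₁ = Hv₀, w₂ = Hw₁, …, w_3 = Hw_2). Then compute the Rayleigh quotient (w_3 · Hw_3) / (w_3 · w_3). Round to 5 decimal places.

-0.36433

w1 = Hv₀ = (0·1 + (-2)·3 + 4·(-3); 6·1 + 3·3 + (-4)·(-3); 3·1 + 6·3 + 3·(-3)) = (-18, 27, 12)
w2 = Hw1 = (0·(-18) + (-2)·27 + 4·12; 6·(-18) + 3·27 + (-4)·12; 3·(-18) + 6·27 + 3·12) = (-6, -75, 144)
w3 = Hw2 = (726, -837, -36)
Hw3 = (1530, 1989, -2952)
w3·Hw3 = 726·1530 + (-837)·1989 + (-36)·(-2952) = -447741; w3·w3 = 726·726 + (-837)·(-837) + (-36)·(-36) = 1228941
λ ≈ -447741/1228941 = -0.36433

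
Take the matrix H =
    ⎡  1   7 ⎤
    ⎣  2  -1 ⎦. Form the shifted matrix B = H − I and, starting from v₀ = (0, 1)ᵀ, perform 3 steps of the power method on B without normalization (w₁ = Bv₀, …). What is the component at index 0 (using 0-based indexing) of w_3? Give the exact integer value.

126

B = H − I has rows (0, 7); (2, -2)
w1 = Bv₀ = (0·0 + 7·1; 2·0 + (-2)·1) = (7, -2)
w2 = Bw1 = (0·7 + 7·(-2); 2·7 + (-2)·(-2)) = (-14, 18)
w3 = Bw2 = (126, -64)
Requested component of w3: 126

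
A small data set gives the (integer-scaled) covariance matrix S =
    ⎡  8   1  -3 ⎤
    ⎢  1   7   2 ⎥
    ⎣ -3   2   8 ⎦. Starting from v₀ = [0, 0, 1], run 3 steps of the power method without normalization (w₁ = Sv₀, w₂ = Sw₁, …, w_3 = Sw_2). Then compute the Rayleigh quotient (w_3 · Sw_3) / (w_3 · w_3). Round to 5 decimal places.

w1 = Sv₀ = (8·0 + 1·0 + (-3)·1; 1·0 + 7·0 + 2·1; (-3)·0 + 2·0 + 8·1) = (-3, 2, 8)
w2 = Sw1 = (8·(-3) + 1·2 + (-3)·8; 1·(-3) + 7·2 + 2·8; (-3)·(-3) + 2·2 + 8·8) = (-46, 27, 77)
w3 = Sw2 = (-572, 297, 808)
Sw3 = (-6703, 3123, 8774)
w3·Sw3 = (-572)·(-6703) + 297·3123 + 808·8774 = 11851039; w3·w3 = (-572)·(-572) + 297·297 + 808·808 = 1068257
λ ≈ 11851039/1068257 = 11.09381

11.09381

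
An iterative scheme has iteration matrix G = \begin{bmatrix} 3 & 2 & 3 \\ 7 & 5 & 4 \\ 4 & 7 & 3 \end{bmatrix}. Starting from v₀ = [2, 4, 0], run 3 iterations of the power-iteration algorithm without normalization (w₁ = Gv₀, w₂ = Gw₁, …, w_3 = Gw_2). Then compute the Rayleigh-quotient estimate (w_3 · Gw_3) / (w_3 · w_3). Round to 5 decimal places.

12.45780

w1 = Gv₀ = (14, 34, 36)
w2 = Gw1 = (218, 412, 402)
w3 = Gw2 = (2684, 5194, 4962)
Gw3 = (33326, 64606, 61980)
w3·Gw3 = 2684·33326 + 5194·64606 + 4962·61980 = 732555308; w3·w3 = 2684·2684 + 5194·5194 + 4962·4962 = 58802936
λ ≈ 732555308/58802936 = 12.45780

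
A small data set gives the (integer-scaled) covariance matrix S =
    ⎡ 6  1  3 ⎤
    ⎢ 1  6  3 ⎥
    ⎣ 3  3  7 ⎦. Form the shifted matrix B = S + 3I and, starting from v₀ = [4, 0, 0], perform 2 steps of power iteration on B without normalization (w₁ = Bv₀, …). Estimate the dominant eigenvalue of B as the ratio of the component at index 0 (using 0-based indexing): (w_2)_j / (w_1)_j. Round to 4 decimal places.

μ ≈ 10.1111

B = S + 3I has rows (9, 1, 3); (1, 9, 3); (3, 3, 10)
w1 = Bv₀ = (9·4 + 1·0 + 3·0; 1·4 + 9·0 + 3·0; 3·4 + 3·0 + 10·0) = (36, 4, 12)
w2 = Bw1 = (9·36 + 1·4 + 3·12; 1·36 + 9·4 + 3·12; 3·36 + 3·4 + 10·12) = (364, 108, 240)
Ratio: 364/36 = 10.1111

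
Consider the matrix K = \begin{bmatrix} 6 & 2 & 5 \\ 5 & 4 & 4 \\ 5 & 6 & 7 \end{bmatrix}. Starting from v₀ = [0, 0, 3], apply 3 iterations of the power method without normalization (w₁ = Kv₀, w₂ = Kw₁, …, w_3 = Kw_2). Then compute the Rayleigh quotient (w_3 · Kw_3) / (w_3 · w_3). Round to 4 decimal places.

14.8445

w1 = Kv₀ = (6·0 + 2·0 + 5·3; 5·0 + 4·0 + 4·3; 5·0 + 6·0 + 7·3) = (15, 12, 21)
w2 = Kw1 = (6·15 + 2·12 + 5·21; 5·15 + 4·12 + 4·21; 5·15 + 6·12 + 7·21) = (219, 207, 294)
w3 = Kw2 = (3198, 3099, 4395)
Kw3 = (47361, 45966, 65349)
w3·Kw3 = 3198·47361 + 3099·45966 + 4395·65349 = 581117967; w3·w3 = 3198·3198 + 3099·3099 + 4395·4395 = 39147030
λ ≈ 581117967/39147030 = 14.8445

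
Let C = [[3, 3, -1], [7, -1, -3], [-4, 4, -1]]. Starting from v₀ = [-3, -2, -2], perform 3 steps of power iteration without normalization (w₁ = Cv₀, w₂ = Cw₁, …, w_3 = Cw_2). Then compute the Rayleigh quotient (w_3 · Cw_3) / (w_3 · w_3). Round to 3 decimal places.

5.997

w1 = Cv₀ = (3·(-3) + 3·(-2) + (-1)·(-2); 7·(-3) + (-1)·(-2) + (-3)·(-2); (-4)·(-3) + 4·(-2) + (-1)·(-2)) = (-13, -13, 6)
w2 = Cw1 = (3·(-13) + 3·(-13) + (-1)·6; 7·(-13) + (-1)·(-13) + (-3)·6; (-4)·(-13) + 4·(-13) + (-1)·6) = (-84, -96, -6)
w3 = Cw2 = (-534, -474, -42)
Cw3 = (-2982, -3138, 282)
w3·Cw3 = (-534)·(-2982) + (-474)·(-3138) + (-42)·282 = 3067956; w3·w3 = (-534)·(-534) + (-474)·(-474) + (-42)·(-42) = 511596
λ ≈ 3067956/511596 = 5.997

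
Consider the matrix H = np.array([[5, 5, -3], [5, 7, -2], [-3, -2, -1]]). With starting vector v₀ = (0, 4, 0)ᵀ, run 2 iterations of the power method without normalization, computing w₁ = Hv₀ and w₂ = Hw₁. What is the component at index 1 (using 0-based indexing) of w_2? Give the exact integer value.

w1 = Hv₀ = (5·0 + 5·4 + (-3)·0; 5·0 + 7·4 + (-2)·0; (-3)·0 + (-2)·4 + (-1)·0) = (20, 28, -8)
w2 = Hw1 = (5·20 + 5·28 + (-3)·(-8); 5·20 + 7·28 + (-2)·(-8); (-3)·20 + (-2)·28 + (-1)·(-8)) = (264, 312, -108)
The requested component of w2 is 312.

312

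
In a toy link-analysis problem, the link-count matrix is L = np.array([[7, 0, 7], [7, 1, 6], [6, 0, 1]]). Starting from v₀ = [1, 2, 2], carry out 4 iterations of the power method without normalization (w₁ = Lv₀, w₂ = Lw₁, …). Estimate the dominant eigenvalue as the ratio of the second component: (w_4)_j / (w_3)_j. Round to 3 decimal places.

w1 = Lv₀ = (21, 21, 8)
w2 = Lw1 = (203, 216, 134)
w3 = Lw2 = (2359, 2441, 1352)
w4 = Lw3 = (25977, 27066, 15506)
Ratio at component: 27066 / 2441 = 11.088

λ ≈ 11.088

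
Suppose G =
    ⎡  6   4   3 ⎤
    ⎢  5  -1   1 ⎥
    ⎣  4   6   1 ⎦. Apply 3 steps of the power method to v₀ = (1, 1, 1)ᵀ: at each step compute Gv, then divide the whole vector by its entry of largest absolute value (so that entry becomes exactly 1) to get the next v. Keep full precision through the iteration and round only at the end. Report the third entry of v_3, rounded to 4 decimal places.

0.7732

Gv0 = (13.00000, 5.00000, 11.00000); divide by 13.00000 → v1 = (1.00000, 0.38462, 0.84615)
Gv1 = (10.07692, 5.46154, 7.15385); divide by 10.07692 → v2 = (1.00000, 0.54198, 0.70992)
Gv2 = (10.29771, 5.16794, 7.96183); divide by 10.29771 → v3 = (1.00000, 0.50185, 0.77317)
Requested entry of v3: 1043/1349 = 0.7732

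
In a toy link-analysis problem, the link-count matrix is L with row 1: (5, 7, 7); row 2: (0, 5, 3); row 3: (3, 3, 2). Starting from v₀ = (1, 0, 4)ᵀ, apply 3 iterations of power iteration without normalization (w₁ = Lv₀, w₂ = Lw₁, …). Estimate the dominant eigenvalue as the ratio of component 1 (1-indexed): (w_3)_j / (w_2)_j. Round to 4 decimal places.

λ ≈ 10.3681

w1 = Lv₀ = (5·1 + 7·0 + 7·4; 0·1 + 5·0 + 3·4; 3·1 + 3·0 + 2·4) = (33, 12, 11)
w2 = Lw1 = (5·33 + 7·12 + 7·11; 0·33 + 5·12 + 3·11; 3·33 + 3·12 + 2·11) = (326, 93, 157)
w3 = Lw2 = (3380, 936, 1571)
Ratio at component: 3380 / 326 = 10.3681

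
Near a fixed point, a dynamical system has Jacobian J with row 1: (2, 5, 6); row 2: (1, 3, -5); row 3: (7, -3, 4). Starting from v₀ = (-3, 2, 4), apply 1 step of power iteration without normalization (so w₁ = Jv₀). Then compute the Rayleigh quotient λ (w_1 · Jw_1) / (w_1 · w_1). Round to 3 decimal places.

-4.554

w1 = Jv₀ = (2·(-3) + 5·2 + 6·4; 1·(-3) + 3·2 + (-5)·4; 7·(-3) + (-3)·2 + 4·4) = (28, -17, -11)
Jw1 = (-95, 32, 203)
w1·Jw1 = 28·(-95) + (-17)·32 + (-11)·203 = -5437; w1·w1 = 28·28 + (-17)·(-17) + (-11)·(-11) = 1194
λ ≈ -5437/1194 = -4.554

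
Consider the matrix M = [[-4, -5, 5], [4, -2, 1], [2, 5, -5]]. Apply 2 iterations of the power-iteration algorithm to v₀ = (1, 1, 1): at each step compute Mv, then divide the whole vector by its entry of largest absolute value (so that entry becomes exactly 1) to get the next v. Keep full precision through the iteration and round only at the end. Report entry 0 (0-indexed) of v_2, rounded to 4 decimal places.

-0.5500

Mv0 = (-4.00000, 3.00000, 2.00000); divide by -4.00000 → v1 = (1.00000, -0.75000, -0.50000)
Mv1 = (-2.75000, 5.00000, 0.75000); divide by 5.00000 → v2 = (-0.55000, 1.00000, 0.15000)
Requested entry of v2: 11/-20 = -0.5500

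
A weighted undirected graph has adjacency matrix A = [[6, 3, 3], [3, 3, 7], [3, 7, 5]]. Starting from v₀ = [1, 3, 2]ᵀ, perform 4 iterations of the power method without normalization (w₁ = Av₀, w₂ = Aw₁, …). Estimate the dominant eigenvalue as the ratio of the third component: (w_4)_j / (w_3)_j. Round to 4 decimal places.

λ ≈ 13.3907

w1 = Av₀ = (21, 26, 34)
w2 = Aw1 = (306, 379, 415)
w3 = Aw2 = (4218, 4960, 5646)
w4 = Aw3 = (57126, 67056, 75604)
Ratio at component: 75604 / 5646 = 13.3907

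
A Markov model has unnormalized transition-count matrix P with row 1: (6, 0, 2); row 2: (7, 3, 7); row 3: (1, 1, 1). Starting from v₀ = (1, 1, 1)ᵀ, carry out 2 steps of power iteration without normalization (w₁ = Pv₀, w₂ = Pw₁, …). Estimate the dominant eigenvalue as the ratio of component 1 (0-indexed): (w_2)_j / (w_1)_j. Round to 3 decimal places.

7.529

w1 = Pv₀ = (6·1 + 0·1 + 2·1; 7·1 + 3·1 + 7·1; 1·1 + 1·1 + 1·1) = (8, 17, 3)
w2 = Pw1 = (6·8 + 0·17 + 2·3; 7·8 + 3·17 + 7·3; 1·8 + 1·17 + 1·3) = (54, 128, 28)
Ratio at component: 128 / 17 = 7.529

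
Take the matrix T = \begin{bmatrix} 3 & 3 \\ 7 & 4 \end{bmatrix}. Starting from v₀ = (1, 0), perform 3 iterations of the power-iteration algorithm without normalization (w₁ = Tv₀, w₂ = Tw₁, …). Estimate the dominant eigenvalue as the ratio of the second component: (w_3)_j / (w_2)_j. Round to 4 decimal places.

w1 = Tv₀ = (3, 7)
w2 = Tw1 = (30, 49)
w3 = Tw2 = (237, 406)
Ratio at component: 406 / 49 = 8.2857

8.2857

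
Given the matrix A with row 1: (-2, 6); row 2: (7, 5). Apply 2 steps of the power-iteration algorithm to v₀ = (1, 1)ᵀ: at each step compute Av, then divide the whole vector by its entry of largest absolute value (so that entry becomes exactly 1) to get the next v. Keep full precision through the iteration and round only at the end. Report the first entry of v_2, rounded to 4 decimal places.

0.7273

Av0 = (4.00000, 12.00000); divide by 12.00000 → v1 = (0.33333, 1.00000)
Av1 = (5.33333, 7.33333); divide by 7.33333 → v2 = (0.72727, 1.00000)
Requested entry of v2: 64/88 = 0.7273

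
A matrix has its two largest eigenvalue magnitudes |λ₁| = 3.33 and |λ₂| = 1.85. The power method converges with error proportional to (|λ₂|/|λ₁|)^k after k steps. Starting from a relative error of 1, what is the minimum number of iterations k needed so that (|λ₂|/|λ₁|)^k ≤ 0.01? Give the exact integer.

|λ₂/λ₁| = 1.85/3.33 = 0.55556
Need k ≥ ln(0.01) / ln(0.55556) = -4.6052 / -0.5878 ≈ 7.835
Smallest integer k satisfying the bound: 8

8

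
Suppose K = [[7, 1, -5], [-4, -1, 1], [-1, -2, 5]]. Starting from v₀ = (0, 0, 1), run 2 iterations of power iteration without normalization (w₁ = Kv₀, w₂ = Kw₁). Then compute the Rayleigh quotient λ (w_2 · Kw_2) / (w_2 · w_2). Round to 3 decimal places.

w1 = Kv₀ = (7·0 + 1·0 + (-5)·1; (-4)·0 + (-1)·0 + 1·1; (-1)·0 + (-2)·0 + 5·1) = (-5, 1, 5)
w2 = Kw1 = (7·(-5) + 1·1 + (-5)·5; (-4)·(-5) + (-1)·1 + 1·5; (-1)·(-5) + (-2)·1 + 5·5) = (-59, 24, 28)
Kw2 = (-529, 240, 151)
w2·Kw2 = (-59)·(-529) + 24·240 + 28·151 = 41199; w2·w2 = (-59)·(-59) + 24·24 + 28·28 = 4841
λ ≈ 41199/4841 = 8.510

8.510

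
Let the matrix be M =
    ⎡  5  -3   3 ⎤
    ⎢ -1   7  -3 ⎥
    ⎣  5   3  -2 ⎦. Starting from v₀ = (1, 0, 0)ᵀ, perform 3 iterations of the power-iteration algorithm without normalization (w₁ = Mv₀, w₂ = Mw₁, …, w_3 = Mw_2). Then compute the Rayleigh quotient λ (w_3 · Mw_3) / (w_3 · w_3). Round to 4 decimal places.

8.6416

w1 = Mv₀ = (5·1 + (-3)·0 + 3·0; (-1)·1 + 7·0 + (-3)·0; 5·1 + 3·0 + (-2)·0) = (5, -1, 5)
w2 = Mw1 = (5·5 + (-3)·(-1) + 3·5; (-1)·5 + 7·(-1) + (-3)·5; 5·5 + 3·(-1) + (-2)·5) = (43, -27, 12)
w3 = Mw2 = (332, -268, 110)
Mw3 = (2794, -2538, 636)
w3·Mw3 = 332·2794 + (-268)·(-2538) + 110·636 = 1677752; w3·w3 = 332·332 + (-268)·(-268) + 110·110 = 194148
λ ≈ 1677752/194148 = 8.6416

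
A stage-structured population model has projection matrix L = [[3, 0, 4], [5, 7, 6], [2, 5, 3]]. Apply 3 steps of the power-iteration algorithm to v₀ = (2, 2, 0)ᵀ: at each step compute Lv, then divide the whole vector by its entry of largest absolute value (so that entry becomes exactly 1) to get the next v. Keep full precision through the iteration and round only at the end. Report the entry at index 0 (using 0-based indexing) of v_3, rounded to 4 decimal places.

0.2710

Lv0 = (6.00000, 24.00000, 14.00000); divide by 24.00000 → v1 = (0.25000, 1.00000, 0.58333)
Lv1 = (3.08333, 11.75000, 7.25000); divide by 11.75000 → v2 = (0.26241, 1.00000, 0.61702)
Lv2 = (3.25532, 12.01418, 7.37589); divide by 12.01418 → v3 = (0.27096, 1.00000, 0.61393)
Requested entry of v3: 918/3388 = 0.2710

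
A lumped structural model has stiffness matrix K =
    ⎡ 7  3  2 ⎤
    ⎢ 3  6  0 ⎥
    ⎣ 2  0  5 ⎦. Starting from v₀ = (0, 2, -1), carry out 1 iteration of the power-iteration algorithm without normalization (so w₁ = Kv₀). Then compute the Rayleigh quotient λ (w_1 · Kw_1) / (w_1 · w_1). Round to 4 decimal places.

7.0757

w1 = Kv₀ = (7·0 + 3·2 + 2·(-1); 3·0 + 6·2 + 0·(-1); 2·0 + 0·2 + 5·(-1)) = (4, 12, -5)
Kw1 = (54, 84, -17)
w1·Kw1 = 4·54 + 12·84 + (-5)·(-17) = 1309; w1·w1 = 4·4 + 12·12 + (-5)·(-5) = 185
λ ≈ 1309/185 = 7.0757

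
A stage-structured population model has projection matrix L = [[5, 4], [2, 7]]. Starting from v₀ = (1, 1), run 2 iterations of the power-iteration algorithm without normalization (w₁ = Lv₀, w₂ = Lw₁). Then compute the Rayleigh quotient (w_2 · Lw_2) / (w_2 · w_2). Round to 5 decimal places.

λ ≈ 9.00000

w1 = Lv₀ = (5·1 + 4·1; 2·1 + 7·1) = (9, 9)
w2 = Lw1 = (5·9 + 4·9; 2·9 + 7·9) = (81, 81)
Lw2 = (729, 729)
w2·Lw2 = 81·729 + 81·729 = 118098; w2·w2 = 81·81 + 81·81 = 13122
λ ≈ 118098/13122 = 9.00000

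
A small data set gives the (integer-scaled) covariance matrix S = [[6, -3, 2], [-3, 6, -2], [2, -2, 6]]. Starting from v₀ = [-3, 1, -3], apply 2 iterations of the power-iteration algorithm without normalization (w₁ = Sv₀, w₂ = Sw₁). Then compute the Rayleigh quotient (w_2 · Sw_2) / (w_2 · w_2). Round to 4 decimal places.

λ ≈ 10.6825

w1 = Sv₀ = (-27, 21, -26)
w2 = Sw1 = (-277, 259, -252)
Sw2 = (-2943, 2889, -2584)
w2·Sw2 = (-277)·(-2943) + 259·2889 + (-252)·(-2584) = 2214630; w2·w2 = (-277)·(-277) + 259·259 + (-252)·(-252) = 207314
λ ≈ 2214630/207314 = 10.6825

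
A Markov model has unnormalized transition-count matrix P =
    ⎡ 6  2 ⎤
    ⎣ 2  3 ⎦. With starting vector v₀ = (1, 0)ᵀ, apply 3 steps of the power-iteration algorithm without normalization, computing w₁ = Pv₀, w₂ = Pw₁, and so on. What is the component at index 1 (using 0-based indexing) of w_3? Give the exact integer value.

w1 = Pv₀ = (6, 2)
w2 = Pw1 = (40, 18)
w3 = Pw2 = (276, 134)
The requested component of w3 is 134.

134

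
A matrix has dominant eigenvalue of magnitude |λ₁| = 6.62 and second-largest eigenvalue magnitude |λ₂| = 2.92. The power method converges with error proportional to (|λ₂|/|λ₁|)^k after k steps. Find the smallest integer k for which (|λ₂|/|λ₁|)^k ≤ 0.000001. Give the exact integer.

|λ₂/λ₁| = 2.92/6.62 = 0.44109
Need k ≥ ln(0.000001) / ln(0.44109) = -13.8155 / -0.8185 ≈ 16.879
Smallest integer k satisfying the bound: 17

17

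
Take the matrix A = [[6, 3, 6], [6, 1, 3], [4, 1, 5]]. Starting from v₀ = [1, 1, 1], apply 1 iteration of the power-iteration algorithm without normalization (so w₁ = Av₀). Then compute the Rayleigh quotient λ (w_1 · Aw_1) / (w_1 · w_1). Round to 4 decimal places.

λ ≈ 12.2353

w1 = Av₀ = (15, 10, 10)
Aw1 = (180, 130, 120)
w1·Aw1 = 15·180 + 10·130 + 10·120 = 5200; w1·w1 = 15·15 + 10·10 + 10·10 = 425
λ ≈ 5200/425 = 12.2353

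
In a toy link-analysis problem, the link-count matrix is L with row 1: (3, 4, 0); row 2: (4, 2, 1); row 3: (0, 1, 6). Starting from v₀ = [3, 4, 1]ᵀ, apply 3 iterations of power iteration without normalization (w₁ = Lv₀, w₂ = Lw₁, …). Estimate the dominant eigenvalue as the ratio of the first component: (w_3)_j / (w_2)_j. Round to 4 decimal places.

6.8239

w1 = Lv₀ = (25, 21, 10)
w2 = Lw1 = (159, 152, 81)
w3 = Lw2 = (1085, 1021, 638)
Ratio at component: 1085 / 159 = 6.8239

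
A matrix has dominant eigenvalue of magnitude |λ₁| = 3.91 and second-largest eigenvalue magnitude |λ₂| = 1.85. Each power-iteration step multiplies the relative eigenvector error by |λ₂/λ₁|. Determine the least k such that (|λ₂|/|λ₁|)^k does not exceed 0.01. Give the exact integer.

|λ₂/λ₁| = 1.85/3.91 = 0.47315
Need k ≥ ln(0.01) / ln(0.47315) = -4.6052 / -0.7484 ≈ 6.154
Smallest integer k satisfying the bound: 7

7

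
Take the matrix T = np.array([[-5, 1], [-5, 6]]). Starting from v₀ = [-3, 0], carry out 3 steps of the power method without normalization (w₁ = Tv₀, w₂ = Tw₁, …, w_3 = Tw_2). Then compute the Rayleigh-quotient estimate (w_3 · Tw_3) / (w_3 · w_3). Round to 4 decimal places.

w1 = Tv₀ = ((-5)·(-3) + 1·0; (-5)·(-3) + 6·0) = (15, 15)
w2 = Tw1 = ((-5)·15 + 1·15; (-5)·15 + 6·15) = (-60, 15)
w3 = Tw2 = (315, 390)
Tw3 = (-1185, 765)
w3·Tw3 = 315·(-1185) + 390·765 = -74925; w3·w3 = 315·315 + 390·390 = 251325
λ ≈ -74925/251325 = -0.2981

-0.2981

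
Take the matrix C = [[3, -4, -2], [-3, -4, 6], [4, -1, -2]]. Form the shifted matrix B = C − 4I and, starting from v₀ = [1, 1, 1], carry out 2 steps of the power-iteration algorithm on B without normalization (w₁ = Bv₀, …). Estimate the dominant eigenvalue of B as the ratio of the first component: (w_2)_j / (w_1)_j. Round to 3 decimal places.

B = C − 4I has rows (-1, -4, -2); (-3, -8, 6); (4, -1, -6)
w1 = Bv₀ = ((-1)·1 + (-4)·1 + (-2)·1; (-3)·1 + (-8)·1 + 6·1; 4·1 + (-1)·1 + (-6)·1) = (-7, -5, -3)
w2 = Bw1 = ((-1)·(-7) + (-4)·(-5) + (-2)·(-3); (-3)·(-7) + (-8)·(-5) + 6·(-3); 4·(-7) + (-1)·(-5) + (-6)·(-3)) = (33, 43, -5)
Ratio: 33/-7 = -4.714

μ ≈ -4.714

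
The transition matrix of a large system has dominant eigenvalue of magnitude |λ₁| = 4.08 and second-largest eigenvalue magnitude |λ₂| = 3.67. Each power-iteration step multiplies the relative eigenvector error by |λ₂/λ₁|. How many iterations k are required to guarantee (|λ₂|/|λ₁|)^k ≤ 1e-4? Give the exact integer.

87

|λ₂/λ₁| = 3.67/4.08 = 0.89951
Need k ≥ ln(1e-4) / ln(0.89951) = -9.2103 / -0.1059 ≈ 86.968
Smallest integer k satisfying the bound: 87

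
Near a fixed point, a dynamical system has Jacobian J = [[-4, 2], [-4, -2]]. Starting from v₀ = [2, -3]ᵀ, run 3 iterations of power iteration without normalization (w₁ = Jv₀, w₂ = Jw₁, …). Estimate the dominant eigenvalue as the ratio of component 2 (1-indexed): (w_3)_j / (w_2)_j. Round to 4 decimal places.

w1 = Jv₀ = ((-4)·2 + 2·(-3); (-4)·2 + (-2)·(-3)) = (-14, -2)
w2 = Jw1 = ((-4)·(-14) + 2·(-2); (-4)·(-14) + (-2)·(-2)) = (52, 60)
w3 = Jw2 = (-88, -328)
Ratio at component: -328 / 60 = -5.4667

λ ≈ -5.4667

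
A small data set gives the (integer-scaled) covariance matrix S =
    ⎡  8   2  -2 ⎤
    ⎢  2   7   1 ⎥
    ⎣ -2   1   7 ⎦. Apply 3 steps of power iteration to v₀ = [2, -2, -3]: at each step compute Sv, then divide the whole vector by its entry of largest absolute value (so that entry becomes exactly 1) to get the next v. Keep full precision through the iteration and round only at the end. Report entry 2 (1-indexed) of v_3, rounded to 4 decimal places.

Sv0 = (18.00000, -13.00000, -27.00000); divide by -27.00000 → v1 = (-0.66667, 0.48148, 1.00000)
Sv1 = (-6.37037, 3.03704, 8.81481); divide by 8.81481 → v2 = (-0.72269, 0.34454, 1.00000)
Sv2 = (-7.09244, 1.96639, 8.78992); divide by 8.78992 → v3 = (-0.80688, 0.22371, 1.00000)
Requested entry of v3: -468/-2092 = 0.2237

0.2237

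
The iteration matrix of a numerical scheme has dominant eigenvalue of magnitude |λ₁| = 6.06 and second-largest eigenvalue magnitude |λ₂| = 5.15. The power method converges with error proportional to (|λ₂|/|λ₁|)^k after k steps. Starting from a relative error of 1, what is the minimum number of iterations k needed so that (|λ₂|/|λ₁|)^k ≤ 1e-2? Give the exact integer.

|λ₂/λ₁| = 5.15/6.06 = 0.84983
Need k ≥ ln(1e-2) / ln(0.84983) = -4.6052 / -0.1627 ≈ 28.302
Smallest integer k satisfying the bound: 29

29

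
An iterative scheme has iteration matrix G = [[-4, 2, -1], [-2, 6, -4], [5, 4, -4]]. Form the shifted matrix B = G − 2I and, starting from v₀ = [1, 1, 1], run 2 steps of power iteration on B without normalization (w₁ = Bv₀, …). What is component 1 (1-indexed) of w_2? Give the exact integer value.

B = G − 2I has rows (-6, 2, -1); (-2, 4, -4); (5, 4, -6)
w1 = Bv₀ = (-5, -2, 3)
w2 = Bw1 = (23, -10, -51)
Requested component of w2: 23

23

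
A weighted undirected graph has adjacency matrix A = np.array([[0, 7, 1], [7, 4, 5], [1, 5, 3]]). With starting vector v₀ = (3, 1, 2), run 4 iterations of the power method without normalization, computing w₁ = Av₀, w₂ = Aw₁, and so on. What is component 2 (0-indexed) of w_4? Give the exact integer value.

29218

w1 = Av₀ = (0·3 + 7·1 + 1·2; 7·3 + 4·1 + 5·2; 1·3 + 5·1 + 3·2) = (9, 35, 14)
w2 = Aw1 = (0·9 + 7·35 + 1·14; 7·9 + 4·35 + 5·14; 1·9 + 5·35 + 3·14) = (259, 273, 226)
w3 = Aw2 = (2137, 4035, 2302)
w4 = Aw3 = (30547, 42609, 29218)
The requested component of w4 is 29218.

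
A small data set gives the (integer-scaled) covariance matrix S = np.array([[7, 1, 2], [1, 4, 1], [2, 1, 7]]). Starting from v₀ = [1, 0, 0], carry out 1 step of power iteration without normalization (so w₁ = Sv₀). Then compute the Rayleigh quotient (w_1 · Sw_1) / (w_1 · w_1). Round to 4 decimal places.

w1 = Sv₀ = (7·1 + 1·0 + 2·0; 1·1 + 4·0 + 1·0; 2·1 + 1·0 + 7·0) = (7, 1, 2)
Sw1 = (54, 13, 29)
w1·Sw1 = 7·54 + 1·13 + 2·29 = 449; w1·w1 = 7·7 + 1·1 + 2·2 = 54
λ ≈ 449/54 = 8.3148

8.3148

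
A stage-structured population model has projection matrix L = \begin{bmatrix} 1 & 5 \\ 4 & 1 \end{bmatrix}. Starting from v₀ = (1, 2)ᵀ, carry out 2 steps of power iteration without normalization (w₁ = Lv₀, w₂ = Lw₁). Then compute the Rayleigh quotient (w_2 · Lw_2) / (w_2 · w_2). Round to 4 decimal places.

λ ≈ 5.4128

w1 = Lv₀ = (11, 6)
w2 = Lw1 = (41, 50)
Lw2 = (291, 214)
w2·Lw2 = 41·291 + 50·214 = 22631; w2·w2 = 41·41 + 50·50 = 4181
λ ≈ 22631/4181 = 5.4128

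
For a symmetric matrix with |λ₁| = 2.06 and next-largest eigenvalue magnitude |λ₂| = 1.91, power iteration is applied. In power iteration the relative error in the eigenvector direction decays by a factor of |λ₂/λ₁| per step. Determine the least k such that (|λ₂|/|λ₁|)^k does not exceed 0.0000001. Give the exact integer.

214

|λ₂/λ₁| = 1.91/2.06 = 0.92718
Need k ≥ ln(0.0000001) / ln(0.92718) = -16.1181 / -0.0756 ≈ 213.195
Smallest integer k satisfying the bound: 214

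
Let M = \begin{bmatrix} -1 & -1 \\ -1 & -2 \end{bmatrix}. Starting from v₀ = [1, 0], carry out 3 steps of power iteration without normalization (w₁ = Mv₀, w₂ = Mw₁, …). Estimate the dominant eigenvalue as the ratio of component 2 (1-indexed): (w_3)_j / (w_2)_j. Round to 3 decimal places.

w1 = Mv₀ = (-1, -1)
w2 = Mw1 = (2, 3)
w3 = Mw2 = (-5, -8)
Ratio at component: -8 / 3 = -2.667

-2.667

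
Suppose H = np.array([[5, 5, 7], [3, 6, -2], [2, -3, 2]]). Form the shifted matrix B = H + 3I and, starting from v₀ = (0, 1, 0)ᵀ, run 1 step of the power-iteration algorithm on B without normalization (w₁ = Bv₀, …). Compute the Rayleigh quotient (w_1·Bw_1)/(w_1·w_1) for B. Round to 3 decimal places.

μ ≈ 11.600

B = H + 3I has rows (8, 5, 7); (3, 9, -2); (2, -3, 5)
w1 = Bv₀ = (8·0 + 5·1 + 7·0; 3·0 + 9·1 + (-2)·0; 2·0 + (-3)·1 + 5·0) = (5, 9, -3)
Bw1 = (64, 102, -32)
w1·Bw1 = 1334; w1·w1 = 115; μ ≈ 1334/115 = 11.600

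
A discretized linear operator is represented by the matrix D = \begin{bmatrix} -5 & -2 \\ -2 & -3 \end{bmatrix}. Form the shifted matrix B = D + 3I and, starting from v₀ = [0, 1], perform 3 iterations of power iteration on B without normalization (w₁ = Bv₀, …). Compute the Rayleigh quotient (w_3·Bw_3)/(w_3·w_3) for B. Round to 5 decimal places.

B = D + 3I has rows (-2, -2); (-2, 0)
w1 = Bv₀ = (-2, 0)
w2 = Bw1 = (4, 4)
w3 = Bw2 = (-16, -8)
Bw3 = (48, 32)
w3·Bw3 = -1024; w3·w3 = 320; μ ≈ -1024/320 = -3.20000

μ ≈ -3.20000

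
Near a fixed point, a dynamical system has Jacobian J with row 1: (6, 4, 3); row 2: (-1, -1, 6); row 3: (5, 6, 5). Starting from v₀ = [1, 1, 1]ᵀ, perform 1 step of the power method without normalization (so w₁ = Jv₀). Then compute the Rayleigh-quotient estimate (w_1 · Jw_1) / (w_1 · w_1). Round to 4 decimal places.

w1 = Jv₀ = (6·1 + 4·1 + 3·1; (-1)·1 + (-1)·1 + 6·1; 5·1 + 6·1 + 5·1) = (13, 4, 16)
Jw1 = (142, 79, 169)
w1·Jw1 = 13·142 + 4·79 + 16·169 = 4866; w1·w1 = 13·13 + 4·4 + 16·16 = 441
λ ≈ 4866/441 = 11.0340

λ ≈ 11.0340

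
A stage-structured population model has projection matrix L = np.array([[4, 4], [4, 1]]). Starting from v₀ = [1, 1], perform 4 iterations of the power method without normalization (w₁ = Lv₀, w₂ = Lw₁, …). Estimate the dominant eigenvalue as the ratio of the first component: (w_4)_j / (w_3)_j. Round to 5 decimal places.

w1 = Lv₀ = (4·1 + 4·1; 4·1 + 1·1) = (8, 5)
w2 = Lw1 = (4·8 + 4·5; 4·8 + 1·5) = (52, 37)
w3 = Lw2 = (356, 245)
w4 = Lw3 = (2404, 1669)
Ratio at component: 2404 / 356 = 6.75281

λ ≈ 6.75281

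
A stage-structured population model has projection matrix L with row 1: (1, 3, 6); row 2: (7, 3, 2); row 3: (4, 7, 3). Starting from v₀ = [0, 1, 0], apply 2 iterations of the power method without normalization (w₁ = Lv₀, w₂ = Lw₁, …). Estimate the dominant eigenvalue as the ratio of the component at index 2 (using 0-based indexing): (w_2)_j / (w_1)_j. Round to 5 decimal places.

w1 = Lv₀ = (1·0 + 3·1 + 6·0; 7·0 + 3·1 + 2·0; 4·0 + 7·1 + 3·0) = (3, 3, 7)
w2 = Lw1 = (1·3 + 3·3 + 6·7; 7·3 + 3·3 + 2·7; 4·3 + 7·3 + 3·7) = (54, 44, 54)
Ratio at component: 54 / 7 = 7.71429

7.71429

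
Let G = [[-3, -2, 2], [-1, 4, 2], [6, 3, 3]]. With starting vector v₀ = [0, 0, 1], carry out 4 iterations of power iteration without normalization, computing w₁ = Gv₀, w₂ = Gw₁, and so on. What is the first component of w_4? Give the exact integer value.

-152

w1 = Gv₀ = (2, 2, 3)
w2 = Gw1 = (-4, 12, 27)
w3 = Gw2 = (42, 106, 93)
w4 = Gw3 = (-152, 568, 849)
The requested component of w4 is -152.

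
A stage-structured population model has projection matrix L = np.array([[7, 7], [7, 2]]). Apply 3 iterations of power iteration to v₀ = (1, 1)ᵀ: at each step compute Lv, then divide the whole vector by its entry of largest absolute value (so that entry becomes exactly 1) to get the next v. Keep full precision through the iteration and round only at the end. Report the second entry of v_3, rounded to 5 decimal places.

Lv0 = (14.000000, 9.000000); divide by 14.000000 → v1 = (1.000000, 0.642857)
Lv1 = (11.500000, 8.285714); divide by 11.500000 → v2 = (1.000000, 0.720497)
Lv2 = (12.043478, 8.440994); divide by 12.043478 → v3 = (1.000000, 0.700877)
Requested entry of v3: 1359/1939 = 0.70088

0.70088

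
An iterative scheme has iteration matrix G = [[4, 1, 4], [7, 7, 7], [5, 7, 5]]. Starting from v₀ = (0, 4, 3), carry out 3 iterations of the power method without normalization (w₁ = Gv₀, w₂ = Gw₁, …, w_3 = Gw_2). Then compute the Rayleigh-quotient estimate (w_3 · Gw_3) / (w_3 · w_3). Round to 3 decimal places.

15.550

w1 = Gv₀ = (4·0 + 1·4 + 4·3; 7·0 + 7·4 + 7·3; 5·0 + 7·4 + 5·3) = (16, 49, 43)
w2 = Gw1 = (4·16 + 1·49 + 4·43; 7·16 + 7·49 + 7·43; 5·16 + 7·49 + 5·43) = (285, 756, 638)
w3 = Gw2 = (4448, 11753, 9907)
Gw3 = (69173, 182756, 154046)
w3·Gw3 = 4448·69173 + 11753·182756 + 9907·154046 = 3981746494; w3·w3 = 4448·4448 + 11753·11753 + 9907·9907 = 256066362
λ ≈ 3981746494/256066362 = 15.550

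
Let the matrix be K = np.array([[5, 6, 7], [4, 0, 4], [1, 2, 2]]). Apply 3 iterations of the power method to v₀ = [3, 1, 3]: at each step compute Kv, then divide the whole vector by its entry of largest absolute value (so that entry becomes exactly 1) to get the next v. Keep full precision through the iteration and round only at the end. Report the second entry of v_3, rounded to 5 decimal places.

Kv0 = (42.000000, 24.000000, 11.000000); divide by 42.000000 → v1 = (1.000000, 0.571429, 0.261905)
Kv1 = (10.261905, 5.047619, 2.666667); divide by 10.261905 → v2 = (1.000000, 0.491879, 0.259861)
Kv2 = (9.770302, 5.039443, 2.503480); divide by 9.770302 → v3 = (1.000000, 0.515792, 0.256234)
Requested entry of v3: 2172/4211 = 0.51579

0.51579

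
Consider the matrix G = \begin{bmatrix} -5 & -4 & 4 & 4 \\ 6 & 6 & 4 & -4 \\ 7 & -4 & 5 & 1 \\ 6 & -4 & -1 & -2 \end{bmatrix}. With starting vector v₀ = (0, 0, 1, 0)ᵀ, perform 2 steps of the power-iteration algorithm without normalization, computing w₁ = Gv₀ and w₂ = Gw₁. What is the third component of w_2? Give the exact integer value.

36

w1 = Gv₀ = (4, 4, 5, -1)
w2 = Gw1 = (-20, 72, 36, 5)
The requested component of w2 is 36.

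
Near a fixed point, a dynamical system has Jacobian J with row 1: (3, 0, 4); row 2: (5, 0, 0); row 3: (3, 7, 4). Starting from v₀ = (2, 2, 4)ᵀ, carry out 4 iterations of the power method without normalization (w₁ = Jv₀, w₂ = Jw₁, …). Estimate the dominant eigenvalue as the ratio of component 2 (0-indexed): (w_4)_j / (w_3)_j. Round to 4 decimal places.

λ ≈ 9.0000

w1 = Jv₀ = (22, 10, 36)
w2 = Jw1 = (210, 110, 280)
w3 = Jw2 = (1750, 1050, 2520)
w4 = Jw3 = (15330, 8750, 22680)
Ratio at component: 22680 / 2520 = 9.0000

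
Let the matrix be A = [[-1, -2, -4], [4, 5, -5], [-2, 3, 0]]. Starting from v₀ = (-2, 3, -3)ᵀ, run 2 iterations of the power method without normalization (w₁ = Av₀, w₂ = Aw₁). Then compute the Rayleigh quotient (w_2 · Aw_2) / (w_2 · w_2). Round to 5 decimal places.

w1 = Av₀ = ((-1)·(-2) + (-2)·3 + (-4)·(-3); 4·(-2) + 5·3 + (-5)·(-3); (-2)·(-2) + 3·3 + 0·(-3)) = (8, 22, 13)
w2 = Aw1 = ((-1)·8 + (-2)·22 + (-4)·13; 4·8 + 5·22 + (-5)·13; (-2)·8 + 3·22 + 0·13) = (-104, 77, 50)
Aw2 = (-250, -281, 439)
w2·Aw2 = (-104)·(-250) + 77·(-281) + 50·439 = 26313; w2·w2 = (-104)·(-104) + 77·77 + 50·50 = 19245
λ ≈ 26313/19245 = 1.36726

λ ≈ 1.36726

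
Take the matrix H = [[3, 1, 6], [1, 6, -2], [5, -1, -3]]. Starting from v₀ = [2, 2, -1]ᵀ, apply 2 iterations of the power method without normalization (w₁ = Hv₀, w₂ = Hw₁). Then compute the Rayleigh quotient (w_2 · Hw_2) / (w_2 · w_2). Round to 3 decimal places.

2.516

w1 = Hv₀ = (2, 16, 11)
w2 = Hw1 = (88, 76, -39)
Hw2 = (106, 622, 481)
w2·Hw2 = 88·106 + 76·622 + (-39)·481 = 37841; w2·w2 = 88·88 + 76·76 + (-39)·(-39) = 15041
λ ≈ 37841/15041 = 2.516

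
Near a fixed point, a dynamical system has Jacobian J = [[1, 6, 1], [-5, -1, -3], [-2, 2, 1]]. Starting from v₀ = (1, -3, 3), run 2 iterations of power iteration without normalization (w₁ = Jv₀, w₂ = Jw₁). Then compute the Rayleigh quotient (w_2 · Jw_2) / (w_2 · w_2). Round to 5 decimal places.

w1 = Jv₀ = (-14, -11, -5)
w2 = Jw1 = (-85, 96, 1)
Jw2 = (492, 326, 363)
w2·Jw2 = (-85)·492 + 96·326 + 1·363 = -10161; w2·w2 = (-85)·(-85) + 96·96 + 1·1 = 16442
λ ≈ -10161/16442 = -0.61799

-0.61799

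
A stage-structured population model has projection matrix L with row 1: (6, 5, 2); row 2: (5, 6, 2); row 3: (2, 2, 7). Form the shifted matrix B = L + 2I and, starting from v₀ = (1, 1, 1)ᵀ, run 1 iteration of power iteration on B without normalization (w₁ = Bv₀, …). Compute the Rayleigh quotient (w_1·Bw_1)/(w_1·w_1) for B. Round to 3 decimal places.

B = L + 2I has rows (8, 5, 2); (5, 8, 2); (2, 2, 9)
w1 = Bv₀ = (8·1 + 5·1 + 2·1; 5·1 + 8·1 + 2·1; 2·1 + 2·1 + 9·1) = (15, 15, 13)
Bw1 = (221, 221, 177)
w1·Bw1 = 8931; w1·w1 = 619; μ ≈ 8931/619 = 14.428

μ ≈ 14.428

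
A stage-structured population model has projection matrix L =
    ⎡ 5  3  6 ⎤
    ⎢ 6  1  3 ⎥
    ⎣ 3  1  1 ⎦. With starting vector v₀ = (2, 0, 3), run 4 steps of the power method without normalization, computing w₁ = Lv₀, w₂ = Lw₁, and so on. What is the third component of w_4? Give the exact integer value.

11052

w1 = Lv₀ = (28, 21, 9)
w2 = Lw1 = (257, 216, 114)
w3 = Lw2 = (2617, 2100, 1101)
w4 = Lw3 = (25991, 21105, 11052)
The requested component of w4 is 11052.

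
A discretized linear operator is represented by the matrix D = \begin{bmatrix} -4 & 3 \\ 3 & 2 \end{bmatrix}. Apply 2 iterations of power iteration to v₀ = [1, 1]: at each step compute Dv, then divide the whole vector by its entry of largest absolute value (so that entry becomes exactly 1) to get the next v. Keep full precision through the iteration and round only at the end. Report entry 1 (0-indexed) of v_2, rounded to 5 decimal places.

0.36842

Dv0 = (-1.000000, 5.000000); divide by 5.000000 → v1 = (-0.200000, 1.000000)
Dv1 = (3.800000, 1.400000); divide by 3.800000 → v2 = (1.000000, 0.368421)
Requested entry of v2: 7/19 = 0.36842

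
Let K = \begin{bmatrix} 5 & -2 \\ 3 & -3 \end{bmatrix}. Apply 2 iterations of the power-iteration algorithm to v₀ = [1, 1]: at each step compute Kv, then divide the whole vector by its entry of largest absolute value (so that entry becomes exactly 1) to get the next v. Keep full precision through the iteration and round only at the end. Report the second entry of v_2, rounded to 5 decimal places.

0.60000

Kv0 = (3.000000, 0.000000); divide by 3.000000 → v1 = (1.000000, 0.000000)
Kv1 = (5.000000, 3.000000); divide by 5.000000 → v2 = (1.000000, 0.600000)
Requested entry of v2: 9/15 = 0.60000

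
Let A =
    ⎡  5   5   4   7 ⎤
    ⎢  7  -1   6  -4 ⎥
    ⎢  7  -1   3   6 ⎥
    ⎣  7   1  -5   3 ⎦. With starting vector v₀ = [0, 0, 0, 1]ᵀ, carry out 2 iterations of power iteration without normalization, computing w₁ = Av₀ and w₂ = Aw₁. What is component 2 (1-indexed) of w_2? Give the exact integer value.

w1 = Av₀ = (7, -4, 6, 3)
w2 = Aw1 = (60, 77, 89, 24)
The requested component of w2 is 77.

77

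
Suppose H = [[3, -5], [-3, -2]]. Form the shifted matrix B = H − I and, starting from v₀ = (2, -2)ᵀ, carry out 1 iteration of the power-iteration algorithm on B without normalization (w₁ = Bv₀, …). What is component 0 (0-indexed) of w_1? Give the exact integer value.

B = H − I has rows (2, -5); (-3, -3)
w1 = Bv₀ = (2·2 + (-5)·(-2); (-3)·2 + (-3)·(-2)) = (14, 0)
Requested component of w1: 14

14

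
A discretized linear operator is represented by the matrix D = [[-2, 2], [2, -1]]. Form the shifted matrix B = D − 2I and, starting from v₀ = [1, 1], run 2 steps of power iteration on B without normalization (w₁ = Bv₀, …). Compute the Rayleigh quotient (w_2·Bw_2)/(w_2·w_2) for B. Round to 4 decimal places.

-4.6216

B = D − 2I has rows (-4, 2); (2, -3)
w1 = Bv₀ = ((-4)·1 + 2·1; 2·1 + (-3)·1) = (-2, -1)
w2 = Bw1 = ((-4)·(-2) + 2·(-1); 2·(-2) + (-3)·(-1)) = (6, -1)
Bw2 = (-26, 15)
w2·Bw2 = -171; w2·w2 = 37; μ ≈ -171/37 = -4.6216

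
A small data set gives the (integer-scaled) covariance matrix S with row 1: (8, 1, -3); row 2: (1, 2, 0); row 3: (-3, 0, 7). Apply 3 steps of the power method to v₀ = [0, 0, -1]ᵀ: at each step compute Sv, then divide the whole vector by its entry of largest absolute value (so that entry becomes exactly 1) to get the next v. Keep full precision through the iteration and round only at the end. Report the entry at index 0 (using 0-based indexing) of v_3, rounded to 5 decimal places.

Sv0 = (3.000000, 0.000000, -7.000000); divide by -7.000000 → v1 = (-0.428571, 0.000000, 1.000000)
Sv1 = (-6.428571, -0.428571, 8.285714); divide by 8.285714 → v2 = (-0.775862, -0.051724, 1.000000)
Sv2 = (-9.258621, -0.879310, 9.327586); divide by 9.327586 → v3 = (-0.992606, -0.094270, 1.000000)
Requested entry of v3: 537/-541 = -0.99261

-0.99261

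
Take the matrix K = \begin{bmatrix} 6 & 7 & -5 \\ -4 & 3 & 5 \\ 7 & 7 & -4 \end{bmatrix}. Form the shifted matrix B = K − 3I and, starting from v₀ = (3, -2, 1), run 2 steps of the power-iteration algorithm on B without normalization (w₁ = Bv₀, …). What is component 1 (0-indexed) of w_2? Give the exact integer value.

40

B = K − 3I has rows (3, 7, -5); (-4, 0, 5); (7, 7, -7)
w1 = Bv₀ = (3·3 + 7·(-2) + (-5)·1; (-4)·3 + 0·(-2) + 5·1; 7·3 + 7·(-2) + (-7)·1) = (-10, -7, 0)
w2 = Bw1 = (3·(-10) + 7·(-7) + (-5)·0; (-4)·(-10) + 0·(-7) + 5·0; 7·(-10) + 7·(-7) + (-7)·0) = (-79, 40, -119)
Requested component of w2: 40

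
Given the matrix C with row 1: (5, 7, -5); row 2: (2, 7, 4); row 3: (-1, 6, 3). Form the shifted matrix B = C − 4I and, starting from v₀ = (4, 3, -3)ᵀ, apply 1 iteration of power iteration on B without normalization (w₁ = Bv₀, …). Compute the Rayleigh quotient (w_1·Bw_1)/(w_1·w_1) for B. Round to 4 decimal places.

μ ≈ -0.0230

B = C − 4I has rows (1, 7, -5); (2, 3, 4); (-1, 6, -1)
w1 = Bv₀ = (1·4 + 7·3 + (-5)·(-3); 2·4 + 3·3 + 4·(-3); (-1)·4 + 6·3 + (-1)·(-3)) = (40, 5, 17)
Bw1 = (-10, 163, -27)
w1·Bw1 = -44; w1·w1 = 1914; μ ≈ -44/1914 = -0.0230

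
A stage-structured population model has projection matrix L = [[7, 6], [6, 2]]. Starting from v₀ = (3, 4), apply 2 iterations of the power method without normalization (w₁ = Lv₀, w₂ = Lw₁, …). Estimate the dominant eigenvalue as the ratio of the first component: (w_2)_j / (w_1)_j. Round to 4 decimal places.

w1 = Lv₀ = (45, 26)
w2 = Lw1 = (471, 322)
Ratio at component: 471 / 45 = 10.4667

λ ≈ 10.4667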